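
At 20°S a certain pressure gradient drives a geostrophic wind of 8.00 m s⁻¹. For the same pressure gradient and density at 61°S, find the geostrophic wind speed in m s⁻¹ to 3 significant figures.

With the same pressure gradient and density, V_g ∝ 1/f ∝ 1/sin φ.
V₂ = V₁ · sin φ₁ / sin φ₂ = 8.00 × sin 20° / sin 61°
V₂ = 8.00 × 0.3420/0.8746 = 3.13 m s⁻¹

3.13 m s⁻¹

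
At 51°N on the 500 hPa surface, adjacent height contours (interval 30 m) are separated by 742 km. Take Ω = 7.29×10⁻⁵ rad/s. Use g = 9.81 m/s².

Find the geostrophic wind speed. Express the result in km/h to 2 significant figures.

13 km/h

Coriolis parameter at 51°N:
f = 2Ω sin φ = 2 × 7.29×10⁻⁵ × sin 51° = 1.13×10⁻⁴ s⁻¹
Height gradient: |∂Z/∂n| = 30 m / 742000 m = 4.04×10⁻⁵
On a pressure surface, geostrophic balance gives V_g = (g/f)|∂Z/∂n|:
V_g = 9.81 × 4.04×10⁻⁵ / 1.13×10⁻⁴ = 3.50 m/s
Converting: 3.50 m/s × 3.6 = 13 km/h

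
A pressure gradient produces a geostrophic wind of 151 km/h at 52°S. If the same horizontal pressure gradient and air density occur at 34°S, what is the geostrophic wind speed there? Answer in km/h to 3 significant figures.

213 km/h

With the same pressure gradient and density, V_g ∝ 1/f ∝ 1/sin φ.
V₂ = V₁ · sin φ₁ / sin φ₂ = 151 × sin 52° / sin 34°
V₂ = 151 × 0.7880/0.5592 = 213 km/h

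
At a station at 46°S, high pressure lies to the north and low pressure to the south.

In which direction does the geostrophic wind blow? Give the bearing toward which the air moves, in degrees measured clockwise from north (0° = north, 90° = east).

The pressure-gradient force points toward the south (bearing 180°).
Geostrophic balance: in the Southern Hemisphere the Coriolis force deflects motion to the left, so the geostrophic wind blows 90° to the left of the pressure-gradient force (low pressure on the right).
Rotating 180° by 90° counterclockwise gives 090° — the wind blows toward the east.

090°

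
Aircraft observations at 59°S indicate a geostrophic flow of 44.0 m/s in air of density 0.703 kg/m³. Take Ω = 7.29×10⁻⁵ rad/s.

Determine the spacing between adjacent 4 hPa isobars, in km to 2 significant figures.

Coriolis parameter at 59°S:
f = 2Ω sin φ = 2 × 7.29×10⁻⁵ × sin 59° = 1.25×10⁻⁴ s⁻¹
Geostrophic balance rearranged: |∂P/∂n| = f ρ V_g
|∂P/∂n| = 1.25×10⁻⁴ × 0.703 × 44.0 = 3.87×10⁻³ Pa/m
Isobar spacing: Δn = ΔP/|∂P/∂n| = 400 Pa / 3.87×10⁻³ Pa/m = 103473 m ≈ 100 km

100 km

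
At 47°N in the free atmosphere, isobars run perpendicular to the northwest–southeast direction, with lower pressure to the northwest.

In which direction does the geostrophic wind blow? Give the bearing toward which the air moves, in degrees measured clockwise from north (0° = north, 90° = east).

045°

The pressure-gradient force points toward the northwest (bearing 315°).
Geostrophic balance: in the Northern Hemisphere the Coriolis force deflects motion to the right, so the geostrophic wind blows 90° to the right of the pressure-gradient force (low pressure on the left).
Rotating 315° by 90° clockwise gives 045° — the wind blows toward the northeast.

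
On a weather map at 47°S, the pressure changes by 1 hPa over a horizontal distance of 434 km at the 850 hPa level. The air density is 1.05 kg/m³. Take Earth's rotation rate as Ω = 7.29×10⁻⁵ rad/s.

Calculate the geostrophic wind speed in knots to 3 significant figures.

4.00 knots

Coriolis parameter at 47°S:
f = 2Ω sin φ = 2 × 7.29×10⁻⁵ × sin 47° = 1.07×10⁻⁴ s⁻¹
Pressure gradient: |∂P/∂n| = 100 Pa / 434000 m = 2.30×10⁻⁴ Pa/m
Geostrophic balance (pressure-gradient force = Coriolis force):
V_g = (1/(fρ)) |∂P/∂n| = 2.30×10⁻⁴ / (1.07×10⁻⁴ × 1.05) = 2.06 m/s
Converting: 2.06 m/s × 1.944 = 4.00 knots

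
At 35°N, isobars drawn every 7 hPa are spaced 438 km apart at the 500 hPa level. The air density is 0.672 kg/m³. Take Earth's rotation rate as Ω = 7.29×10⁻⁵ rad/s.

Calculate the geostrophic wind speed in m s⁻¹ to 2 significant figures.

28 m s⁻¹

Coriolis parameter at 35°N:
f = 2Ω sin φ = 2 × 7.29×10⁻⁵ × sin 35° = 8.36×10⁻⁵ s⁻¹
Pressure gradient: |∂P/∂n| = 700 Pa / 438000 m = 1.60×10⁻³ Pa/m
Geostrophic balance (pressure-gradient force = Coriolis force):
V_g = (1/(fρ)) |∂P/∂n| = 1.60×10⁻³ / (8.36×10⁻⁵ × 0.672) = 28.4 m/s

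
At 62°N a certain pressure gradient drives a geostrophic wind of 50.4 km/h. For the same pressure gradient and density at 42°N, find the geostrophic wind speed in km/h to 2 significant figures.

With the same pressure gradient and density, V_g ∝ 1/f ∝ 1/sin φ.
V₂ = V₁ · sin φ₁ / sin φ₂ = 50.4 × sin 62° / sin 42°
V₂ = 50.4 × 0.8829/0.6691 = 67 km/h

67 km/h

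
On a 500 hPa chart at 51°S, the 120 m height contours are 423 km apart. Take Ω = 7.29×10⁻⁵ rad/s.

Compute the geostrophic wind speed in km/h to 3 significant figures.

Coriolis parameter at 51°S:
f = 2Ω sin φ = 2 × 7.29×10⁻⁵ × sin 51° = 1.13×10⁻⁴ s⁻¹
Height gradient: |∂Z/∂n| = 120 m / 423000 m = 2.84×10⁻⁴
On a pressure surface, geostrophic balance gives V_g = (g/f)|∂Z/∂n|:
V_g = 9.81 × 2.84×10⁻⁴ / 1.13×10⁻⁴ = 24.6 m/s
Converting: 24.6 m/s × 3.6 = 88.4 km/h

88.4 km/h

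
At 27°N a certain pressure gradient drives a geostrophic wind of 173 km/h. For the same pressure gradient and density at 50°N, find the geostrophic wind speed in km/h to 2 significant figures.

100 km/h

With the same pressure gradient and density, V_g ∝ 1/f ∝ 1/sin φ.
V₂ = V₁ · sin φ₁ / sin φ₂ = 173 × sin 27° / sin 50°
V₂ = 173 × 0.4540/0.7660 = 100 km/h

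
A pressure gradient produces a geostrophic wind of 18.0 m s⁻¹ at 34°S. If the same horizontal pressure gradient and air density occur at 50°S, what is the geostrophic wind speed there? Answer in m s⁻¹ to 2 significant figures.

13 m s⁻¹

With the same pressure gradient and density, V_g ∝ 1/f ∝ 1/sin φ.
V₂ = V₁ · sin φ₁ / sin φ₂ = 18.0 × sin 34° / sin 50°
V₂ = 18.0 × 0.5592/0.7660 = 13 m s⁻¹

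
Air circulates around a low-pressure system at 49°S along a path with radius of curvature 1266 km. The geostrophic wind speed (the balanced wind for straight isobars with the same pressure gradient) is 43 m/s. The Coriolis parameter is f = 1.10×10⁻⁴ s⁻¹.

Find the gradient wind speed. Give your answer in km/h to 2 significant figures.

Around a low, centrifugal force acts outward with Coriolis, so pressure-gradient force balances both:
(1/ρ)|∂P/∂n| = fV + V²/R  →  V² + fR·V − fR·V_g = 0
With fR = 1.10×10⁻⁴ × 1266×10³ m = 139 m/s:
V = [−fR + √((fR)² + 4 fR V_g)]/2 = [−139 + √(139² + 4×139×43)]/2 = 34.5 m/s
Subgeostrophic (V < V_g = 43 m/s), as expected around a low.
Converting: 34.5 m/s × 3.6 = 120 km/h

120 km/h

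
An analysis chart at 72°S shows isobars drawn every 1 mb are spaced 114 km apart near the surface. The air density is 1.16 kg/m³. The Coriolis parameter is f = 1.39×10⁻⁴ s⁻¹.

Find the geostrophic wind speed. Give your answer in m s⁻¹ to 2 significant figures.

Pressure gradient: |∂P/∂n| = 100 Pa / 114000 m = 8.77×10⁻⁴ Pa/m
Geostrophic balance (pressure-gradient force = Coriolis force):
V_g = (1/(fρ)) |∂P/∂n| = 8.77×10⁻⁴ / (1.39×10⁻⁴ × 1.16) = 5.44 m/s

5.4 m s⁻¹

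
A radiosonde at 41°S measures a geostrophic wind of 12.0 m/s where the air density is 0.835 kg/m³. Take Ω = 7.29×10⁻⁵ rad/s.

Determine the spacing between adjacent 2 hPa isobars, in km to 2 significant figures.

210 km

Coriolis parameter at 41°S:
f = 2Ω sin φ = 2 × 7.29×10⁻⁵ × sin 41° = 9.57×10⁻⁵ s⁻¹
Geostrophic balance rearranged: |∂P/∂n| = f ρ V_g
|∂P/∂n| = 9.57×10⁻⁵ × 0.835 × 12.0 = 9.58×10⁻⁴ Pa/m
Isobar spacing: Δn = ΔP/|∂P/∂n| = 200 Pa / 9.58×10⁻⁴ Pa/m = 208671 m ≈ 210 km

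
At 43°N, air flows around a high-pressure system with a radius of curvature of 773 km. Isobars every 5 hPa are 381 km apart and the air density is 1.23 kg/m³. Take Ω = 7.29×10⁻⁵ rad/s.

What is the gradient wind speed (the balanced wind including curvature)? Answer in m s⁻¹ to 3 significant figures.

Coriolis parameter at 43°N:
f = 2Ω sin φ = 2 × 7.29×10⁻⁵ × sin 43° = 9.94×10⁻⁵ s⁻¹
Pressure gradient: |∂P/∂n| = 500 Pa / 381000 m = 1.31×10⁻³ Pa/m
Geostrophic speed: V_g = |∂P/∂n|/(fρ) = 1.31×10⁻³/(9.94×10⁻⁵ × 1.23) = 10.7 m/s
Around a high, pressure-gradient force acts outward with centrifugal, so Coriolis balances both:
fV = (1/ρ)|∂P/∂n| + V²/R  →  V² − fR·V + fR·V_g = 0
With fR = 9.94×10⁻⁵ × 773×10³ m = 76.9 m/s:
V = [fR − √((fR)² − 4 fR V_g)]/2 = [76.9 − √(76.9² − 4×76.9×10.7)]/2 = 12.9 m/s
Supergeostrophic (V > V_g = 10.7 m/s), as expected around a high.

12.9 m s⁻¹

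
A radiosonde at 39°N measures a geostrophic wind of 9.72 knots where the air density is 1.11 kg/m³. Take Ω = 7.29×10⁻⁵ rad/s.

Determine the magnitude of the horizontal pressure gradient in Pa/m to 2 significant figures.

Coriolis parameter at 39°N:
f = 2Ω sin φ = 2 × 7.29×10⁻⁵ × sin 39° = 9.18×10⁻⁵ s⁻¹
Wind speed in SI: 9.72 knots = 5.00 m/s
Geostrophic balance rearranged: |∂P/∂n| = f ρ V_g
|∂P/∂n| = 9.18×10⁻⁵ × 1.11 × 5.00 = 5.09×10⁻⁴ Pa/m

5.1×10⁻⁴ Pa/m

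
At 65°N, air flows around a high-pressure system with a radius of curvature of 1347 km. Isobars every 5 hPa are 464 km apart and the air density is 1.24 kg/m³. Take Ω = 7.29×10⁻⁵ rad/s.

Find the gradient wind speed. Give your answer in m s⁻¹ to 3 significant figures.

6.84 m s⁻¹

Coriolis parameter at 65°N:
f = 2Ω sin φ = 2 × 7.29×10⁻⁵ × sin 65° = 1.32×10⁻⁴ s⁻¹
Pressure gradient: |∂P/∂n| = 500 Pa / 464000 m = 1.08×10⁻³ Pa/m
Geostrophic speed: V_g = |∂P/∂n|/(fρ) = 1.08×10⁻³/(1.32×10⁻⁴ × 1.24) = 6.58 m/s
Around a high, pressure-gradient force acts outward with centrifugal, so Coriolis balances both:
fV = (1/ρ)|∂P/∂n| + V²/R  →  V² − fR·V + fR·V_g = 0
With fR = 1.32×10⁻⁴ × 1347×10³ m = 178 m/s:
V = [fR − √((fR)² − 4 fR V_g)]/2 = [178 − √(178² − 4×178×6.58)]/2 = 6.84 m/s
Supergeostrophic (V > V_g = 6.58 m/s), as expected around a high.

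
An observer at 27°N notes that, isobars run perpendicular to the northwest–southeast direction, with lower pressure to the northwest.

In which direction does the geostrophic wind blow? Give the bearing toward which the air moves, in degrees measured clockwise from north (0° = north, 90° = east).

045°

The pressure-gradient force points toward the northwest (bearing 315°).
Geostrophic balance: in the Northern Hemisphere the Coriolis force deflects motion to the right, so the geostrophic wind blows 90° to the right of the pressure-gradient force (low pressure on the left).
Rotating 315° by 90° clockwise gives 045° — the wind blows toward the northeast.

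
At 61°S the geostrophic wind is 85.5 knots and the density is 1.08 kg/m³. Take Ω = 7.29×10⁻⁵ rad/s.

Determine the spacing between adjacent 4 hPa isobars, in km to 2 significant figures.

66 km

Coriolis parameter at 61°S:
f = 2Ω sin φ = 2 × 7.29×10⁻⁵ × sin 61° = 1.28×10⁻⁴ s⁻¹
Wind speed in SI: 85.5 knots = 44.0 m/s
Geostrophic balance rearranged: |∂P/∂n| = f ρ V_g
|∂P/∂n| = 1.28×10⁻⁴ × 1.08 × 44.0 = 6.06×10⁻³ Pa/m
Isobar spacing: Δn = ΔP/|∂P/∂n| = 400 Pa / 6.06×10⁻³ Pa/m = 66032 m ≈ 66 km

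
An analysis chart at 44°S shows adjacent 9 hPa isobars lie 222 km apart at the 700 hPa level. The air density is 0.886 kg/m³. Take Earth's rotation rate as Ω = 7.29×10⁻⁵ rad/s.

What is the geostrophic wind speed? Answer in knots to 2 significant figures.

88 knots

Coriolis parameter at 44°S:
f = 2Ω sin φ = 2 × 7.29×10⁻⁵ × sin 44° = 1.01×10⁻⁴ s⁻¹
Pressure gradient: |∂P/∂n| = 900 Pa / 222000 m = 4.05×10⁻³ Pa/m
Geostrophic balance (pressure-gradient force = Coriolis force):
V_g = (1/(fρ)) |∂P/∂n| = 4.05×10⁻³ / (1.01×10⁻⁴ × 0.886) = 45.2 m/s
Converting: 45.2 m/s × 1.944 = 88 knots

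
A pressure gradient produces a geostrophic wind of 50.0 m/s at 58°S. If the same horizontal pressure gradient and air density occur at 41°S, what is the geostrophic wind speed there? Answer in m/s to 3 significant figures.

With the same pressure gradient and density, V_g ∝ 1/f ∝ 1/sin φ.
V₂ = V₁ · sin φ₁ / sin φ₂ = 50.0 × sin 58° / sin 41°
V₂ = 50.0 × 0.8480/0.6561 = 64.6 m/s

64.6 m/s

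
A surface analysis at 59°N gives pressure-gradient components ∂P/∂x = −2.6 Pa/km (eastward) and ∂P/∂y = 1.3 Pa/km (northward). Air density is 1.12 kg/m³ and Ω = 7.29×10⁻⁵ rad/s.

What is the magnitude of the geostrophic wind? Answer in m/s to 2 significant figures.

Coriolis parameter at 59°N:
f = 2Ω sin φ = 2 × 7.29×10⁻⁵ × sin 59° = 1.25×10⁻⁴ s⁻¹
Component geostrophic relations (x east, y north):
u_g = −(1/(fρ)) ∂P/∂y,  v_g = (1/(fρ)) ∂P/∂x
u_g = −(1.3×10⁻³)/(1.25×10⁻⁴ × 1.12) = −9.29 m/s;  v_g = (−2.6×10⁻³)/(1.25×10⁻⁴ × 1.12) = −18.6 m/s
|V_g| = √(u_g² + v_g²) = 20.8 m/s

21 m/s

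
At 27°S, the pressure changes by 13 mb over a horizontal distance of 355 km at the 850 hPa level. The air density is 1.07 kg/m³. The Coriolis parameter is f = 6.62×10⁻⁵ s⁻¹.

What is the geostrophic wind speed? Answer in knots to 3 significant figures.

100 knots

Pressure gradient: |∂P/∂n| = 1300 Pa / 355000 m = 3.66×10⁻³ Pa/m
Geostrophic balance (pressure-gradient force = Coriolis force):
V_g = (1/(fρ)) |∂P/∂n| = 3.66×10⁻³ / (6.62×10⁻⁵ × 1.07) = 51.7 m/s
Converting: 51.7 m/s × 1.944 = 100 knots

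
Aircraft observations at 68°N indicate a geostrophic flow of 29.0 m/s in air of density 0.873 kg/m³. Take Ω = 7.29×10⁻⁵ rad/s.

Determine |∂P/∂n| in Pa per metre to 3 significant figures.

3.42×10⁻³ Pa/m

Coriolis parameter at 68°N:
f = 2Ω sin φ = 2 × 7.29×10⁻⁵ × sin 68° = 1.35×10⁻⁴ s⁻¹
Geostrophic balance rearranged: |∂P/∂n| = f ρ V_g
|∂P/∂n| = 1.35×10⁻⁴ × 0.873 × 29.0 = 3.42×10⁻³ Pa/m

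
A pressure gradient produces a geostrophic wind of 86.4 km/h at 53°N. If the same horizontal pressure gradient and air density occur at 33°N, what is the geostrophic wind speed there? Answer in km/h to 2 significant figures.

130 km/h

With the same pressure gradient and density, V_g ∝ 1/f ∝ 1/sin φ.
V₂ = V₁ · sin φ₁ / sin φ₂ = 86.4 × sin 53° / sin 33°
V₂ = 86.4 × 0.7986/0.5446 = 130 km/h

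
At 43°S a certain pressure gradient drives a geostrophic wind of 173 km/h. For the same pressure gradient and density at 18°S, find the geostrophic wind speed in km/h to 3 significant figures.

382 km/h

With the same pressure gradient and density, V_g ∝ 1/f ∝ 1/sin φ.
V₂ = V₁ · sin φ₁ / sin φ₂ = 173 × sin 43° / sin 18°
V₂ = 173 × 0.6820/0.3090 = 382 km/h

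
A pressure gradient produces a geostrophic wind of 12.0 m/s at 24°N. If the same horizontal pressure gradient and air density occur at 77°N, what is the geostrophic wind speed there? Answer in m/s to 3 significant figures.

With the same pressure gradient and density, V_g ∝ 1/f ∝ 1/sin φ.
V₂ = V₁ · sin φ₁ / sin φ₂ = 12.0 × sin 24° / sin 77°
V₂ = 12.0 × 0.4067/0.9744 = 5.01 m/s

5.01 m/s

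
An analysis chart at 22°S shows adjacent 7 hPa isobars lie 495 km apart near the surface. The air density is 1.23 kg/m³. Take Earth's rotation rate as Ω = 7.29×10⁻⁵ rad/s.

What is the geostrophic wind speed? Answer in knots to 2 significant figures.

41 knots

Coriolis parameter at 22°S:
f = 2Ω sin φ = 2 × 7.29×10⁻⁵ × sin 22° = 5.46×10⁻⁵ s⁻¹
Pressure gradient: |∂P/∂n| = 700 Pa / 495000 m = 1.41×10⁻³ Pa/m
Geostrophic balance (pressure-gradient force = Coriolis force):
V_g = (1/(fρ)) |∂P/∂n| = 1.41×10⁻³ / (5.46×10⁻⁵ × 1.23) = 21.1 m/s
Converting: 21.1 m/s × 1.944 = 41 knots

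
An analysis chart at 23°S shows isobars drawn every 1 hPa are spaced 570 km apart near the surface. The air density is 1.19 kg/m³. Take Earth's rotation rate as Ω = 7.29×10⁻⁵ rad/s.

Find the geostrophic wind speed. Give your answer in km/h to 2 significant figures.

9.3 km/h

Coriolis parameter at 23°S:
f = 2Ω sin φ = 2 × 7.29×10⁻⁵ × sin 23° = 5.70×10⁻⁵ s⁻¹
Pressure gradient: |∂P/∂n| = 100 Pa / 570000 m = 1.75×10⁻⁴ Pa/m
Geostrophic balance (pressure-gradient force = Coriolis force):
V_g = (1/(fρ)) |∂P/∂n| = 1.75×10⁻⁴ / (5.70×10⁻⁵ × 1.19) = 2.59 m/s
Converting: 2.59 m/s × 3.6 = 9.3 km/h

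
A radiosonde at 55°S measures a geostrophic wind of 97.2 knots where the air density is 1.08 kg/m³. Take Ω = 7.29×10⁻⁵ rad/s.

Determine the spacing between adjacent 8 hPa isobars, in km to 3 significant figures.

124 km

Coriolis parameter at 55°S:
f = 2Ω sin φ = 2 × 7.29×10⁻⁵ × sin 55° = 1.19×10⁻⁴ s⁻¹
Wind speed in SI: 97.2 knots = 50.0 m/s
Geostrophic balance rearranged: |∂P/∂n| = f ρ V_g
|∂P/∂n| = 1.19×10⁻⁴ × 1.08 × 50.0 = 6.45×10⁻³ Pa/m
Isobar spacing: Δn = ΔP/|∂P/∂n| = 800 Pa / 6.45×10⁻³ Pa/m = 124034 m ≈ 124 km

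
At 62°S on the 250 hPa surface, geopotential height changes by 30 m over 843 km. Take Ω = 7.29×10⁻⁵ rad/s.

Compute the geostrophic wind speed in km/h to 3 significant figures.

9.76 km/h

Coriolis parameter at 62°S:
f = 2Ω sin φ = 2 × 7.29×10⁻⁵ × sin 62° = 1.29×10⁻⁴ s⁻¹
Height gradient: |∂Z/∂n| = 30 m / 843000 m = 3.56×10⁻⁵
On a pressure surface, geostrophic balance gives V_g = (g/f)|∂Z/∂n|:
V_g = 9.81 × 3.56×10⁻⁵ / 1.29×10⁻⁴ = 2.71 m/s
Converting: 2.71 m/s × 3.6 = 9.76 km/h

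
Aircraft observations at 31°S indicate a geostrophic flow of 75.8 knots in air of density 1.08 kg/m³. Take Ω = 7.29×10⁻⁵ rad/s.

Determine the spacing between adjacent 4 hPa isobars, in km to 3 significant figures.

Coriolis parameter at 31°S:
f = 2Ω sin φ = 2 × 7.29×10⁻⁵ × sin 31° = 7.51×10⁻⁵ s⁻¹
Wind speed in SI: 75.8 knots = 39.0 m/s
Geostrophic balance rearranged: |∂P/∂n| = f ρ V_g
|∂P/∂n| = 7.51×10⁻⁵ × 1.08 × 39.0 = 3.16×10⁻³ Pa/m
Isobar spacing: Δn = ΔP/|∂P/∂n| = 400 Pa / 3.16×10⁻³ Pa/m = 126483 m ≈ 126 km

126 km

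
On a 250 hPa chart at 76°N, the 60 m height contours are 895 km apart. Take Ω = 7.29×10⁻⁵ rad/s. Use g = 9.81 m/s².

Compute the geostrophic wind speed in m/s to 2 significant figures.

Coriolis parameter at 76°N:
f = 2Ω sin φ = 2 × 7.29×10⁻⁵ × sin 76° = 1.41×10⁻⁴ s⁻¹
Height gradient: |∂Z/∂n| = 60 m / 895000 m = 6.70×10⁻⁵
On a pressure surface, geostrophic balance gives V_g = (g/f)|∂Z/∂n|:
V_g = 9.81 × 6.70×10⁻⁵ / 1.41×10⁻⁴ = 4.65 m/s

4.6 m/s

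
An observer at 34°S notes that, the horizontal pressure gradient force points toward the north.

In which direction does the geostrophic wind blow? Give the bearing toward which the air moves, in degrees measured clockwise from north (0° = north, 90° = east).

270°

The pressure-gradient force points toward the north (bearing 000°).
Geostrophic balance: in the Southern Hemisphere the Coriolis force deflects motion to the left, so the geostrophic wind blows 90° to the left of the pressure-gradient force (low pressure on the right).
Rotating 000° by 90° counterclockwise gives 270° — the wind blows toward the west.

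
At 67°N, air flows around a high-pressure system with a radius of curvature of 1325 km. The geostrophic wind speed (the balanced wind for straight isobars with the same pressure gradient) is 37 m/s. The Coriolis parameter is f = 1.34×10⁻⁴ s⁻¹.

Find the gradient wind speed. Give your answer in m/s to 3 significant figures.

Around a high, pressure-gradient force acts outward with centrifugal, so Coriolis balances both:
fV = (1/ρ)|∂P/∂n| + V²/R  →  V² − fR·V + fR·V_g = 0
With fR = 1.34×10⁻⁴ × 1325×10³ m = 178 m/s:
V = [fR − √((fR)² − 4 fR V_g)]/2 = [178 − √(178² − 4×178×37)]/2 = 52.6 m/s
Supergeostrophic (V > V_g = 37 m/s), as expected around a high.

52.6 m/s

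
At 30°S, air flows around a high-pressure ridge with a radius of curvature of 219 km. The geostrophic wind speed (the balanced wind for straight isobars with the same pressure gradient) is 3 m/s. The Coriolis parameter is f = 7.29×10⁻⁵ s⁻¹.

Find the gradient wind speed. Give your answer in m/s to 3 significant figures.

4.00 m/s

Around a high, pressure-gradient force acts outward with centrifugal, so Coriolis balances both:
fV = (1/ρ)|∂P/∂n| + V²/R  →  V² − fR·V + fR·V_g = 0
With fR = 7.29×10⁻⁵ × 219×10³ m = 16.0 m/s:
V = [fR − √((fR)² − 4 fR V_g)]/2 = [16.0 − √(16.0² − 4×16.0×3)]/2 = 4 m/s
Supergeostrophic (V > V_g = 3 m/s), as expected around a high.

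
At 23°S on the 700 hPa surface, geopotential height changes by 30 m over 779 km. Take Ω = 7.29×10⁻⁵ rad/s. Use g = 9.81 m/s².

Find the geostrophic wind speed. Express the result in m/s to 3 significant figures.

6.63 m/s

Coriolis parameter at 23°S:
f = 2Ω sin φ = 2 × 7.29×10⁻⁵ × sin 23° = 5.70×10⁻⁵ s⁻¹
Height gradient: |∂Z/∂n| = 30 m / 779000 m = 3.85×10⁻⁵
On a pressure surface, geostrophic balance gives V_g = (g/f)|∂Z/∂n|:
V_g = 9.81 × 3.85×10⁻⁵ / 5.70×10⁻⁵ = 6.63 m/s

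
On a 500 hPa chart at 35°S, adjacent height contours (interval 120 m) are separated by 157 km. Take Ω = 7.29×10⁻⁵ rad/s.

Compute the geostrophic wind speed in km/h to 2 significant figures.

Coriolis parameter at 35°S:
f = 2Ω sin φ = 2 × 7.29×10⁻⁵ × sin 35° = 8.36×10⁻⁵ s⁻¹
Height gradient: |∂Z/∂n| = 120 m / 157000 m = 7.64×10⁻⁴
On a pressure surface, geostrophic balance gives V_g = (g/f)|∂Z/∂n|:
V_g = 9.81 × 7.64×10⁻⁴ / 8.36×10⁻⁵ = 89.7 m/s
Converting: 89.7 m/s × 3.6 = 320 km/h

320 km/h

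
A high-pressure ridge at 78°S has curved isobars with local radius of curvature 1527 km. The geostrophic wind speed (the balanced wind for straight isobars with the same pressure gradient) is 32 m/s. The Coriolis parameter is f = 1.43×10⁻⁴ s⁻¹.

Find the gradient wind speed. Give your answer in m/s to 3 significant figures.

38.9 m/s

Around a high, pressure-gradient force acts outward with centrifugal, so Coriolis balances both:
fV = (1/ρ)|∂P/∂n| + V²/R  →  V² − fR·V + fR·V_g = 0
With fR = 1.43×10⁻⁴ × 1527×10³ m = 218 m/s:
V = [fR − √((fR)² − 4 fR V_g)]/2 = [218 − √(218² − 4×218×32)]/2 = 38.9 m/s
Supergeostrophic (V > V_g = 32 m/s), as expected around a high.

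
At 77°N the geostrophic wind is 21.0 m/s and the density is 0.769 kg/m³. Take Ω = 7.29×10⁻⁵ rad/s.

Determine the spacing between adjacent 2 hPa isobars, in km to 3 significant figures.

Coriolis parameter at 77°N:
f = 2Ω sin φ = 2 × 7.29×10⁻⁵ × sin 77° = 1.42×10⁻⁴ s⁻¹
Geostrophic balance rearranged: |∂P/∂n| = f ρ V_g
|∂P/∂n| = 1.42×10⁻⁴ × 0.769 × 21.0 = 2.29×10⁻³ Pa/m
Isobar spacing: Δn = ΔP/|∂P/∂n| = 200 Pa / 2.29×10⁻³ Pa/m = 87177 m ≈ 87.2 km

87.2 km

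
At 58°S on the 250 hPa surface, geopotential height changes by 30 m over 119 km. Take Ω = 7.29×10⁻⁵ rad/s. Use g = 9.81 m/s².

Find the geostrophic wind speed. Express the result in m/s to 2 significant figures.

20 m/s

Coriolis parameter at 58°S:
f = 2Ω sin φ = 2 × 7.29×10⁻⁵ × sin 58° = 1.24×10⁻⁴ s⁻¹
Height gradient: |∂Z/∂n| = 30 m / 119000 m = 2.52×10⁻⁴
On a pressure surface, geostrophic balance gives V_g = (g/f)|∂Z/∂n|:
V_g = 9.81 × 2.52×10⁻⁴ / 1.24×10⁻⁴ = 20.0 m/s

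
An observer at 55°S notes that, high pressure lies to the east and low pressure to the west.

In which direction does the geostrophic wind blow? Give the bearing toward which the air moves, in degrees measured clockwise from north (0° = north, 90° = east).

180°

The pressure-gradient force points toward the west (bearing 270°).
Geostrophic balance: in the Southern Hemisphere the Coriolis force deflects motion to the left, so the geostrophic wind blows 90° to the left of the pressure-gradient force (low pressure on the right).
Rotating 270° by 90° counterclockwise gives 180° — the wind blows toward the south.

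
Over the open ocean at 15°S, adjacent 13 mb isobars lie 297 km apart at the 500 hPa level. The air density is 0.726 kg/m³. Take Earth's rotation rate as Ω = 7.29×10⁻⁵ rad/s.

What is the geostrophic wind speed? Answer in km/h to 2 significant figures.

580 km/h

Coriolis parameter at 15°S:
f = 2Ω sin φ = 2 × 7.29×10⁻⁵ × sin 15° = 3.77×10⁻⁵ s⁻¹
Pressure gradient: |∂P/∂n| = 1300 Pa / 297000 m = 4.38×10⁻³ Pa/m
Geostrophic balance (pressure-gradient force = Coriolis force):
V_g = (1/(fρ)) |∂P/∂n| = 4.38×10⁻³ / (3.77×10⁻⁵ × 0.726) = 160 m/s
Converting: 160 m/s × 3.6 = 580 km/h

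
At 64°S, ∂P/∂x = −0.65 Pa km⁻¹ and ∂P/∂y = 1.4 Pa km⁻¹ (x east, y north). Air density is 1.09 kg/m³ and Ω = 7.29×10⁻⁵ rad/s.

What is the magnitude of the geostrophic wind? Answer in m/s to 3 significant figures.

Coriolis parameter at 64°S:
f = 2Ω sin φ = 2 × 7.29×10⁻⁵ × sin 64° = 1.31×10⁻⁴ s⁻¹
In the Southern Hemisphere f is negative: f = −1.31×10⁻⁴ s⁻¹.
Component geostrophic relations (x east, y north):
u_g = −(1/(fρ)) ∂P/∂y,  v_g = (1/(fρ)) ∂P/∂x
u_g = −(1.4×10⁻³)/(−1.31×10⁻⁴ × 1.09) = 9.80 m/s;  v_g = (−0.65×10⁻³)/(−1.31×10⁻⁴ × 1.09) = 4.55 m/s
|V_g| = √(u_g² + v_g²) = 10.8 m/s

10.8 m/s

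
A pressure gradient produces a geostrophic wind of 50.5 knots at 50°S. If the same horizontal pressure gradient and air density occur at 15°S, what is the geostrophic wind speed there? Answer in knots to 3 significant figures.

149 knots

With the same pressure gradient and density, V_g ∝ 1/f ∝ 1/sin φ.
V₂ = V₁ · sin φ₁ / sin φ₂ = 50.5 × sin 50° / sin 15°
V₂ = 50.5 × 0.7660/0.2588 = 149 knots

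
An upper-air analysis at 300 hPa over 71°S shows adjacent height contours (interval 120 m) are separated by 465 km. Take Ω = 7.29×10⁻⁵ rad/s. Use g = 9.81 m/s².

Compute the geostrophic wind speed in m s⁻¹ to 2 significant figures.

18 m s⁻¹

Coriolis parameter at 71°S:
f = 2Ω sin φ = 2 × 7.29×10⁻⁵ × sin 71° = 1.38×10⁻⁴ s⁻¹
Height gradient: |∂Z/∂n| = 120 m / 465000 m = 2.58×10⁻⁴
On a pressure surface, geostrophic balance gives V_g = (g/f)|∂Z/∂n|:
V_g = 9.81 × 2.58×10⁻⁴ / 1.38×10⁻⁴ = 18.4 m/s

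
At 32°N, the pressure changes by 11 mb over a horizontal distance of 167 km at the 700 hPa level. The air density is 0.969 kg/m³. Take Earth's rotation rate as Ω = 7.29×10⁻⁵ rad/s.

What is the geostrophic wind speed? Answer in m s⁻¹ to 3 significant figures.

Coriolis parameter at 32°N:
f = 2Ω sin φ = 2 × 7.29×10⁻⁵ × sin 32° = 7.73×10⁻⁵ s⁻¹
Pressure gradient: |∂P/∂n| = 1100 Pa / 167000 m = 6.59×10⁻³ Pa/m
Geostrophic balance (pressure-gradient force = Coriolis force):
V_g = (1/(fρ)) |∂P/∂n| = 6.59×10⁻³ / (7.73×10⁻⁵ × 0.969) = 88.0 m/s

88.0 m s⁻¹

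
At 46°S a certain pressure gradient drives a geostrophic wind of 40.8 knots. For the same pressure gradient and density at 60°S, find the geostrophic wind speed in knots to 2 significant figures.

34 knots

With the same pressure gradient and density, V_g ∝ 1/f ∝ 1/sin φ.
V₂ = V₁ · sin φ₁ / sin φ₂ = 40.8 × sin 46° / sin 60°
V₂ = 40.8 × 0.7193/0.8660 = 34 knots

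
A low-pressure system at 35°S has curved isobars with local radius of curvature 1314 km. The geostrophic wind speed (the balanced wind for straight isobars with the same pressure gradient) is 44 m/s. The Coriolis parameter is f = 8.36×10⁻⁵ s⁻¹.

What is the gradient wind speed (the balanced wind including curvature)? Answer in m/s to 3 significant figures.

Around a low, centrifugal force acts outward with Coriolis, so pressure-gradient force balances both:
(1/ρ)|∂P/∂n| = fV + V²/R  →  V² + fR·V − fR·V_g = 0
With fR = 8.36×10⁻⁵ × 1314×10³ m = 110 m/s:
V = [−fR + √((fR)² + 4 fR V_g)]/2 = [−110 + √(110² + 4×110×44)]/2 = 33.7 m/s
Subgeostrophic (V < V_g = 44 m/s), as expected around a low.

33.7 m/s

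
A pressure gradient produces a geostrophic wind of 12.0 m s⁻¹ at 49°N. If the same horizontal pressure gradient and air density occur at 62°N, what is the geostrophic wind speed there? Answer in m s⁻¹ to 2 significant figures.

With the same pressure gradient and density, V_g ∝ 1/f ∝ 1/sin φ.
V₂ = V₁ · sin φ₁ / sin φ₂ = 12.0 × sin 49° / sin 62°
V₂ = 12.0 × 0.7547/0.8829 = 10 m s⁻¹

10 m s⁻¹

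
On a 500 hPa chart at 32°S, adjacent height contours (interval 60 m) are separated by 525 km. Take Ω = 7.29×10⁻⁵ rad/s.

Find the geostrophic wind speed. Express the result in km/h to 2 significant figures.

52 km/h

Coriolis parameter at 32°S:
f = 2Ω sin φ = 2 × 7.29×10⁻⁵ × sin 32° = 7.73×10⁻⁵ s⁻¹
Height gradient: |∂Z/∂n| = 60 m / 525000 m = 1.14×10⁻⁴
On a pressure surface, geostrophic balance gives V_g = (g/f)|∂Z/∂n|:
V_g = 9.81 × 1.14×10⁻⁴ / 7.73×10⁻⁵ = 14.5 m/s
Converting: 14.5 m/s × 3.6 = 52 km/h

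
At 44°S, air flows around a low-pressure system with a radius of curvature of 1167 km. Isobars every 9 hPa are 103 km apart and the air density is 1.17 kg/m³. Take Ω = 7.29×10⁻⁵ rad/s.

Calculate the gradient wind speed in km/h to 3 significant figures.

185 km/h

Coriolis parameter at 44°S:
f = 2Ω sin φ = 2 × 7.29×10⁻⁵ × sin 44° = 1.01×10⁻⁴ s⁻¹
Pressure gradient: |∂P/∂n| = 900 Pa / 103000 m = 8.74×10⁻³ Pa/m
Geostrophic speed: V_g = |∂P/∂n|/(fρ) = 8.74×10⁻³/(1.01×10⁻⁴ × 1.17) = 73.7 m/s
Around a low, centrifugal force acts outward with Coriolis, so pressure-gradient force balances both:
(1/ρ)|∂P/∂n| = fV + V²/R  →  V² + fR·V − fR·V_g = 0
With fR = 1.01×10⁻⁴ × 1167×10³ m = 118 m/s:
V = [−fR + √((fR)² + 4 fR V_g)]/2 = [−118 + √(118² + 4×118×73.7)]/2 = 51.4 m/s
Subgeostrophic (V < V_g = 73.7 m/s), as expected around a low.
Converting: 51.4 m/s × 3.6 = 185 km/h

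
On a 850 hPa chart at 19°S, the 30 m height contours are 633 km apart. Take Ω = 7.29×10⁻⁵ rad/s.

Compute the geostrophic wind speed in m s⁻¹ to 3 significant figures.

9.79 m s⁻¹

Coriolis parameter at 19°S:
f = 2Ω sin φ = 2 × 7.29×10⁻⁵ × sin 19° = 4.75×10⁻⁵ s⁻¹
Height gradient: |∂Z/∂n| = 30 m / 633000 m = 4.74×10⁻⁵
On a pressure surface, geostrophic balance gives V_g = (g/f)|∂Z/∂n|:
V_g = 9.81 × 4.74×10⁻⁵ / 4.75×10⁻⁵ = 9.79 m/s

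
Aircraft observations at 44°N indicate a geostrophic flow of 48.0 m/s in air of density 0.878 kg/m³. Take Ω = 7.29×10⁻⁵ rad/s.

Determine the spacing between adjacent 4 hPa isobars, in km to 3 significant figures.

Coriolis parameter at 44°N:
f = 2Ω sin φ = 2 × 7.29×10⁻⁵ × sin 44° = 1.01×10⁻⁴ s⁻¹
Geostrophic balance rearranged: |∂P/∂n| = f ρ V_g
|∂P/∂n| = 1.01×10⁻⁴ × 0.878 × 48.0 = 4.27×10⁻³ Pa/m
Isobar spacing: Δn = ΔP/|∂P/∂n| = 400 Pa / 4.27×10⁻³ Pa/m = 93712 m ≈ 93.7 km

93.7 km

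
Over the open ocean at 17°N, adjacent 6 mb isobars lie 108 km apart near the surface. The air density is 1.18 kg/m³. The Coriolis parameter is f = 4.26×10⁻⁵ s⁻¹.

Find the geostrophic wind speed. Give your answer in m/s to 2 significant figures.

110 m/s

Pressure gradient: |∂P/∂n| = 600 Pa / 108000 m = 5.56×10⁻³ Pa/m
Geostrophic balance (pressure-gradient force = Coriolis force):
V_g = (1/(fρ)) |∂P/∂n| = 5.56×10⁻³ / (4.26×10⁻⁵ × 1.18) = 111 m/s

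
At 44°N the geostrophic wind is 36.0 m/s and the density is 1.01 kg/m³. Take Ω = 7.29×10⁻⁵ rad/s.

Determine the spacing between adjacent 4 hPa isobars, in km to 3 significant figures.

109 km

Coriolis parameter at 44°N:
f = 2Ω sin φ = 2 × 7.29×10⁻⁵ × sin 44° = 1.01×10⁻⁴ s⁻¹
Geostrophic balance rearranged: |∂P/∂n| = f ρ V_g
|∂P/∂n| = 1.01×10⁻⁴ × 1.01 × 36.0 = 3.68×10⁻³ Pa/m
Isobar spacing: Δn = ΔP/|∂P/∂n| = 400 Pa / 3.68×10⁻³ Pa/m = 108619 m ≈ 109 km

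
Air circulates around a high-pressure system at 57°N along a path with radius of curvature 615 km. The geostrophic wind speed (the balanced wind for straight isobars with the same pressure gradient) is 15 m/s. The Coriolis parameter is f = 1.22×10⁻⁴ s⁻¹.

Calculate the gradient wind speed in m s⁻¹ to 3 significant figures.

20.7 m s⁻¹

Around a high, pressure-gradient force acts outward with centrifugal, so Coriolis balances both:
fV = (1/ρ)|∂P/∂n| + V²/R  →  V² − fR·V + fR·V_g = 0
With fR = 1.22×10⁻⁴ × 615×10³ m = 75.0 m/s:
V = [fR − √((fR)² − 4 fR V_g)]/2 = [75.0 − √(75.0² − 4×75.0×15)]/2 = 20.7 m/s
Supergeostrophic (V > V_g = 15 m/s), as expected around a high.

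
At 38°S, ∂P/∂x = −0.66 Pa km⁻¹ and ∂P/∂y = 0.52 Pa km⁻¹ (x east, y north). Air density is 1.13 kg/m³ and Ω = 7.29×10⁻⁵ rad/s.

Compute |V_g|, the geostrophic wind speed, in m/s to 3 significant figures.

Coriolis parameter at 38°S:
f = 2Ω sin φ = 2 × 7.29×10⁻⁵ × sin 38° = 8.98×10⁻⁵ s⁻¹
In the Southern Hemisphere f is negative: f = −8.98×10⁻⁵ s⁻¹.
Component geostrophic relations (x east, y north):
u_g = −(1/(fρ)) ∂P/∂y,  v_g = (1/(fρ)) ∂P/∂x
u_g = −(0.52×10⁻³)/(−8.98×10⁻⁵ × 1.13) = 5.13 m/s;  v_g = (−0.66×10⁻³)/(−8.98×10⁻⁵ × 1.13) = 6.51 m/s
|V_g| = √(u_g² + v_g²) = 8.28 m/s

8.28 m/s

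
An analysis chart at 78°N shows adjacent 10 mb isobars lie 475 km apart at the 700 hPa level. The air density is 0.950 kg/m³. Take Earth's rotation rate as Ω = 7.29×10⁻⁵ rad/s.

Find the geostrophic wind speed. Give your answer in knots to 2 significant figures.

Coriolis parameter at 78°N:
f = 2Ω sin φ = 2 × 7.29×10⁻⁵ × sin 78° = 1.43×10⁻⁴ s⁻¹
Pressure gradient: |∂P/∂n| = 1000 Pa / 475000 m = 2.11×10⁻³ Pa/m
Geostrophic balance (pressure-gradient force = Coriolis force):
V_g = (1/(fρ)) |∂P/∂n| = 2.11×10⁻³ / (1.43×10⁻⁴ × 0.950) = 15.5 m/s
Converting: 15.5 m/s × 1.944 = 30 knots

30 knots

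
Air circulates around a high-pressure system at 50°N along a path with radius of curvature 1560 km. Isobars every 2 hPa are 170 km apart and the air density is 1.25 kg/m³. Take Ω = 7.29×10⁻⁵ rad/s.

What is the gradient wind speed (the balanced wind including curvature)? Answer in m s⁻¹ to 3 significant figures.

Coriolis parameter at 50°N:
f = 2Ω sin φ = 2 × 7.29×10⁻⁵ × sin 50° = 1.12×10⁻⁴ s⁻¹
Pressure gradient: |∂P/∂n| = 200 Pa / 170000 m = 1.18×10⁻³ Pa/m
Geostrophic speed: V_g = |∂P/∂n|/(fρ) = 1.18×10⁻³/(1.12×10⁻⁴ × 1.25) = 8.43 m/s
Around a high, pressure-gradient force acts outward with centrifugal, so Coriolis balances both:
fV = (1/ρ)|∂P/∂n| + V²/R  →  V² − fR·V + fR·V_g = 0
With fR = 1.12×10⁻⁴ × 1560×10³ m = 174 m/s:
V = [fR − √((fR)² − 4 fR V_g)]/2 = [174 − √(174² − 4×174×8.43)]/2 = 8.88 m/s
Supergeostrophic (V > V_g = 8.43 m/s), as expected around a high.

8.88 m s⁻¹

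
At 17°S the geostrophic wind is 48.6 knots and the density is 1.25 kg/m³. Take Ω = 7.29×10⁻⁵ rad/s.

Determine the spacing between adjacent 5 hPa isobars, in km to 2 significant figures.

380 km

Coriolis parameter at 17°S:
f = 2Ω sin φ = 2 × 7.29×10⁻⁵ × sin 17° = 4.26×10⁻⁵ s⁻¹
Wind speed in SI: 48.6 knots = 25.0 m/s
Geostrophic balance rearranged: |∂P/∂n| = f ρ V_g
|∂P/∂n| = 4.26×10⁻⁵ × 1.25 × 25.0 = 1.33×10⁻³ Pa/m
Isobar spacing: Δn = ΔP/|∂P/∂n| = 500 Pa / 1.33×10⁻³ Pa/m = 375312 m ≈ 380 km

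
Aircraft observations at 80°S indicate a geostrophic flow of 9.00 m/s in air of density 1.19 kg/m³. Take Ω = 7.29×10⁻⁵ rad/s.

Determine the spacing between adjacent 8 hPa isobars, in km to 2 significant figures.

520 km

Coriolis parameter at 80°S:
f = 2Ω sin φ = 2 × 7.29×10⁻⁵ × sin 80° = 1.44×10⁻⁴ s⁻¹
Geostrophic balance rearranged: |∂P/∂n| = f ρ V_g
|∂P/∂n| = 1.44×10⁻⁴ × 1.19 × 9.00 = 1.54×10⁻³ Pa/m
Isobar spacing: Δn = ΔP/|∂P/∂n| = 800 Pa / 1.54×10⁻³ Pa/m = 520225 m ≈ 520 km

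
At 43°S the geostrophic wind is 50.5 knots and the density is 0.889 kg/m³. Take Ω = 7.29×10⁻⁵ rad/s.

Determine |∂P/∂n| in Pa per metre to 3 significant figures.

Coriolis parameter at 43°S:
f = 2Ω sin φ = 2 × 7.29×10⁻⁵ × sin 43° = 9.94×10⁻⁵ s⁻¹
Wind speed in SI: 50.5 knots = 26.0 m/s
Geostrophic balance rearranged: |∂P/∂n| = f ρ V_g
|∂P/∂n| = 9.94×10⁻⁵ × 0.889 × 26.0 = 2.30×10⁻³ Pa/m

2.30×10⁻³ Pa/m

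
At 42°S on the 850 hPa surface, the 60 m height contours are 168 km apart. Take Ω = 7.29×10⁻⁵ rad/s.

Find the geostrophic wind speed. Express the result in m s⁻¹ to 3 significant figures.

35.9 m s⁻¹

Coriolis parameter at 42°S:
f = 2Ω sin φ = 2 × 7.29×10⁻⁵ × sin 42° = 9.76×10⁻⁵ s⁻¹
Height gradient: |∂Z/∂n| = 60 m / 168000 m = 3.57×10⁻⁴
On a pressure surface, geostrophic balance gives V_g = (g/f)|∂Z/∂n|:
V_g = 9.81 × 3.57×10⁻⁴ / 9.76×10⁻⁵ = 35.9 m/s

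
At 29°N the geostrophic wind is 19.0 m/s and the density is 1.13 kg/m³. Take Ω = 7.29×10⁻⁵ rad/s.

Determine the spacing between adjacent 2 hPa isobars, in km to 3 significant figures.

132 km

Coriolis parameter at 29°N:
f = 2Ω sin φ = 2 × 7.29×10⁻⁵ × sin 29° = 7.07×10⁻⁵ s⁻¹
Geostrophic balance rearranged: |∂P/∂n| = f ρ V_g
|∂P/∂n| = 7.07×10⁻⁵ × 1.13 × 19.0 = 1.52×10⁻³ Pa/m
Isobar spacing: Δn = ΔP/|∂P/∂n| = 200 Pa / 1.52×10⁻³ Pa/m = 131786 m ≈ 132 km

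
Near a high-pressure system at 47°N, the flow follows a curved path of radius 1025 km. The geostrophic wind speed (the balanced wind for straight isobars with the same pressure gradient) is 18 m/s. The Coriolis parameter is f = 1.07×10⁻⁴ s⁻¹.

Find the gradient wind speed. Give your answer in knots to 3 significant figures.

44.1 knots

Around a high, pressure-gradient force acts outward with centrifugal, so Coriolis balances both:
fV = (1/ρ)|∂P/∂n| + V²/R  →  V² − fR·V + fR·V_g = 0
With fR = 1.07×10⁻⁴ × 1025×10³ m = 110 m/s:
V = [fR − √((fR)² − 4 fR V_g)]/2 = [110 − √(110² − 4×110×18)]/2 = 22.7 m/s
Supergeostrophic (V > V_g = 18 m/s), as expected around a high.
Converting: 22.7 m/s × 1.944 = 44.1 knots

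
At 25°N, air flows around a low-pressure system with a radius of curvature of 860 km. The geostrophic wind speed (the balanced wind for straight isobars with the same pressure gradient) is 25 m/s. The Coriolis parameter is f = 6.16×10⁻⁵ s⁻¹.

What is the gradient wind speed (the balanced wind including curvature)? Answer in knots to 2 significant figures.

36 knots

Around a low, centrifugal force acts outward with Coriolis, so pressure-gradient force balances both:
(1/ρ)|∂P/∂n| = fV + V²/R  →  V² + fR·V − fR·V_g = 0
With fR = 6.16×10⁻⁵ × 860×10³ m = 53.0 m/s:
V = [−fR + √((fR)² + 4 fR V_g)]/2 = [−53.0 + √(53.0² + 4×53.0×25)]/2 = 18.5 m/s
Subgeostrophic (V < V_g = 25 m/s), as expected around a low.
Converting: 18.5 m/s × 1.944 = 36 knots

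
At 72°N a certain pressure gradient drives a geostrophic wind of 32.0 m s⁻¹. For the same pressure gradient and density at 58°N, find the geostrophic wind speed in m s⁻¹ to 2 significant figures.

36 m s⁻¹

With the same pressure gradient and density, V_g ∝ 1/f ∝ 1/sin φ.
V₂ = V₁ · sin φ₁ / sin φ₂ = 32.0 × sin 72° / sin 58°
V₂ = 32.0 × 0.9511/0.8480 = 36 m s⁻¹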